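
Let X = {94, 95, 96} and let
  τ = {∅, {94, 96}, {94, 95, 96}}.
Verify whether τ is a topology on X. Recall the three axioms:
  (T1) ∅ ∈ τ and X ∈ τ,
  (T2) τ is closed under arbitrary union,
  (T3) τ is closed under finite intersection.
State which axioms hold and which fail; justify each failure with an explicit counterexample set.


τ IS a topology on X.

Axiom (T1): ∅ ∈ τ? Yes; X ∈ τ? Yes.
Axiom (T2/T3): check pairwise unions and intersections of members of τ.
All pairwise intersections and unions checked — each lies in τ. Therefore τ satisfies (T1), (T2), (T3): it IS a topology on X.


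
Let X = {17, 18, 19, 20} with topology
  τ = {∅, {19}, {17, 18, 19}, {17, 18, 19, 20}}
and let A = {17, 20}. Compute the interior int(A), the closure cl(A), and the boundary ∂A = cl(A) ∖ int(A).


int(A) = ∅, cl(A) = {17, 18, 20}, ∂A = {17, 18, 20}.

Closed sets in (X, τ) are complements of opens:
  closed(X, τ) = {∅, {20}, {17, 18, 20}, {17, 18, 19, 20}}.
int(A) = ⋃ {U ∈ τ : U ⊆ A}. Opens contained in A: ∅.
Taking the union of these: int(A) = ∅.
cl(A) = ⋂ {C closed : A ⊆ C}. Closed sets containing A: {17, 18, 20}, {17, 18, 19, 20}.
Intersecting these: cl(A) = {17, 18, 20}.
∂A = cl(A) ∖ int(A) = {17, 18, 20} ∖ ∅ = {17, 18, 20}.


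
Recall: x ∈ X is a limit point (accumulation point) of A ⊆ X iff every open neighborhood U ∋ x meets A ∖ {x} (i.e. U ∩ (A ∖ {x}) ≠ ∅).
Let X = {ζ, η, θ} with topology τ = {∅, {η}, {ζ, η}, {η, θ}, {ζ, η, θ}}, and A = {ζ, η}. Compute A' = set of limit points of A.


A' = {ζ, θ}

For each x ∈ X, list the open sets U ∈ τ with x ∈ U, then check whether U ∩ (A ∖ {x}) ≠ ∅ for every such U.
  x = ζ: opens ∋ x are {ζ, η}, {ζ, η, θ}; each meets A ∖ {ζ}, so x IS a limit point.
  x = η: open {η} ∋ x has {η} ∩ (A ∖ {η}) = ∅, so x is NOT a limit point.
  x = θ: opens ∋ x are {η, θ}, {ζ, η, θ}; each meets A ∖ {θ}, so x IS a limit point.
Collecting: A' = {ζ, θ}.


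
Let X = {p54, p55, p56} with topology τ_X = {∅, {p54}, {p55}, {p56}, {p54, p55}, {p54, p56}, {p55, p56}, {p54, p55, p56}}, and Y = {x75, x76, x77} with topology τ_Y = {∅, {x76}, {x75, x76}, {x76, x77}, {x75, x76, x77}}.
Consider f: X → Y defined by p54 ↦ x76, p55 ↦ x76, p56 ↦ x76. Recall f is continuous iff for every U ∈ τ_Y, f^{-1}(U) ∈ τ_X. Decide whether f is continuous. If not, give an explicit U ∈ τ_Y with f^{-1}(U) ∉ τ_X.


f IS continuous.

Compute f^{-1}(U) for each U ∈ τ_Y:
  U = ∅: f^{-1}(U) = ∅ ∈ τ_X ✓.
  U = {x76}: f^{-1}(U) = {p54, p55, p56} ∈ τ_X ✓.
  U = {x75, x76}: f^{-1}(U) = {p54, p55, p56} ∈ τ_X ✓.
  U = {x76, x77}: f^{-1}(U) = {p54, p55, p56} ∈ τ_X ✓.
  U = {x75, x76, x77}: f^{-1}(U) = {p54, p55, p56} ∈ τ_X ✓.
Every preimage lies in τ_X, so f IS continuous.


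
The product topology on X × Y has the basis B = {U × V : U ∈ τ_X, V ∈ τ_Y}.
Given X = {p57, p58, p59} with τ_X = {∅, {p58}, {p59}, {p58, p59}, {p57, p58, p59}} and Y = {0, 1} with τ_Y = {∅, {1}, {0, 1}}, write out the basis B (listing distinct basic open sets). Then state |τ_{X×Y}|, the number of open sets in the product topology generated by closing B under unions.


Basis B = {∅ × ∅, {p58} × {1}, {p59} × {1}, {p58} × {0, 1}, {p58, p59} × {1}, {p59} × {0, 1}, {p57, p58, p59} × {1}, {p58, p59} × {0, 1}, {p57, p58, p59} × {0, 1}}; |τ_{X×Y}| = 14.

Enumerate products U × V with U ∈ τ_X, V ∈ τ_Y (deduplicated):
  ∅ × ∅ = {} (∅)
  {p58} × {1} = {(p58,1)}
  {p59} × {1} = {(p59,1)}
  {p58} × {0, 1} = {(p58,0), (p58,1)}
  {p58, p59} × {1} = {(p58,1), (p59,1)}
  {p59} × {0, 1} = {(p59,0), (p59,1)}
  {p57, p58, p59} × {1} = {(p57,1), (p58,1), (p59,1)}
  {p58, p59} × {0, 1} = {(p58,0), (p58,1), (p59,0), (p59,1)}
  {p57, p58, p59} × {0, 1} = {(p57,0), (p57,1), (p58,0), (p58,1), (p59,0), (p59,1)}
These 9 distinct sets form the basis B.
Close under arbitrary unions to get τ_{X×Y}; counting gives |τ_{X×Y}| = 14.


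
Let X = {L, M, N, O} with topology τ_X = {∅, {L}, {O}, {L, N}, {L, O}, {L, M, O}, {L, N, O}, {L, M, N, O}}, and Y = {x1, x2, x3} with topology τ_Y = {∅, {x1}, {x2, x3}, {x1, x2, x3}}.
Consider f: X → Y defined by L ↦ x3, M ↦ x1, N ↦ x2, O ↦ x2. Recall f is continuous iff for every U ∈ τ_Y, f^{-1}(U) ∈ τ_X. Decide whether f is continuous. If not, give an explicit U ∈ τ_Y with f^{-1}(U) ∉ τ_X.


f is NOT continuous.

Compute f^{-1}(U) for each U ∈ τ_Y:
  U = ∅: f^{-1}(U) = ∅ ∈ τ_X ✓.
  U = {x1}: f^{-1}(U) = {M} ∉ τ_X ✗.
  U = {x2, x3}: f^{-1}(U) = {L, N, O} ∈ τ_X ✓.
  U = {x1, x2, x3}: f^{-1}(U) = {L, M, N, O} ∈ τ_X ✓.
Found U = {x1} with f^{-1}(U) = {M} not in τ_X. Therefore f is NOT continuous.


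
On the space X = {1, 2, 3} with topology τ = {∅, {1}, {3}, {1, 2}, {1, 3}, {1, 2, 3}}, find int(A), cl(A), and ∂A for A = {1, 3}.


int(A) = {1, 3}, cl(A) = {1, 2, 3}, ∂A = {2}.

Closed sets in (X, τ) are complements of opens:
  closed(X, τ) = {∅, {2}, {3}, {1, 2}, {2, 3}, {1, 2, 3}}.
int(A) = ⋃ {U ∈ τ : U ⊆ A}. Opens contained in A: ∅, {1}, {3}, {1, 3}.
Taking the union of these: int(A) = {1, 3}.
cl(A) = ⋂ {C closed : A ⊆ C}. Closed sets containing A: {1, 2, 3}.
Intersecting these: cl(A) = {1, 2, 3}.
∂A = cl(A) ∖ int(A) = {1, 2, 3} ∖ {1, 3} = {2}.


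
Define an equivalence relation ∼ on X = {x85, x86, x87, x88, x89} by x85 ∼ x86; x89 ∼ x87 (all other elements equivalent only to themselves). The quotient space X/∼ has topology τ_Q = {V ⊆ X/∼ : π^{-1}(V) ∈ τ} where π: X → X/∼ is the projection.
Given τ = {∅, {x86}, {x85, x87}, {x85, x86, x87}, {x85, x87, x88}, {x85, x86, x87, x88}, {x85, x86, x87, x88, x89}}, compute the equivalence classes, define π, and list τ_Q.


X/∼ = {[x85=x86], [x87=x89], [x88]}; |τ_Q| = 2.

Equivalence classes: [x85=x86], [x87=x89], [x88].
Quotient map π: X → X/∼ sends x85 ↦ [x85=x86], x86 ↦ [x85=x86], x87 ↦ [x87=x89], x88 ↦ [x88], x89 ↦ [x87=x89].
For each subset V ⊆ X/∼, compute π^{-1}(V) ⊆ X and check whether π^{-1}(V) ∈ τ. V is open in τ_Q iff π^{-1}(V) ∈ τ.
  V = {}: π^{-1}(V) = ∅ ∈ τ ✓.
  V = {[x85=x86]}: π^{-1}(V) = {x85, x86} ∉ τ ✗.
  V = {[x87=x89]}: π^{-1}(V) = {x87, x89} ∉ τ ✗.
  V = {[x85=x86], [x87=x89]}: π^{-1}(V) = {x85, x86, x87, x89} ∉ τ ✗.
  V = {[x88]}: π^{-1}(V) = {x88} ∉ τ ✗.
  V = {[x85=x86], [x88]}: π^{-1}(V) = {x85, x86, x88} ∉ τ ✗.
  V = {[x87=x89], [x88]}: π^{-1}(V) = {x87, x88, x89} ∉ τ ✗.
  V = {[x85=x86], [x87=x89], [x88]}: π^{-1}(V) = {x85, x86, x87, x88, x89} ∈ τ ✓.
Open sets in the quotient: τ_Q = {{}, {[x85=x86], [x87=x89], [x88]}} (2 elements).


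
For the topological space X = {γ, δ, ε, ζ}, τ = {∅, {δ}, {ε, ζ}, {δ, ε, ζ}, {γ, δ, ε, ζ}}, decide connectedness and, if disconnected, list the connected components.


(X, τ) is connected.

Find clopen sets (U ∈ τ with X ∖ U ∈ τ):
  U = ∅, X ∖ U = {γ, δ, ε, ζ} — both open, so U is clopen.
  U = {γ, δ, ε, ζ}, X ∖ U = ∅ — both open, so U is clopen.
Only trivial clopens (∅ and X) exist, so (X, τ) is connected.
Compute connected components by grouping points that agree on all clopens:
  component: {γ, δ, ε, ζ}


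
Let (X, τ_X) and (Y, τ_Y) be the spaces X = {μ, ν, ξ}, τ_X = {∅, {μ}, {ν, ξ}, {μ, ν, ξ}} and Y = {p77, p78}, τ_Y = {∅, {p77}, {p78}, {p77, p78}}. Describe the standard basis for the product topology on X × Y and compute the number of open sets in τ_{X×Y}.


Basis B = {∅ × ∅, {μ} × {p77}, {μ} × {p78}, {μ} × {p77, p78}, {ν, ξ} × {p77}, {ν, ξ} × {p78}, {μ, ν, ξ} × {p77}, {μ, ν, ξ} × {p78}, {ν, ξ} × {p77, p78}, {μ, ν, ξ} × {p77, p78}}; |τ_{X×Y}| = 16.

Enumerate products U × V with U ∈ τ_X, V ∈ τ_Y (deduplicated):
  ∅ × ∅ = {} (∅)
  {μ} × {p77} = {(μ,p77)}
  {μ} × {p78} = {(μ,p78)}
  {μ} × {p77, p78} = {(μ,p77), (μ,p78)}
  {ν, ξ} × {p77} = {(ν,p77), (ξ,p77)}
  {ν, ξ} × {p78} = {(ν,p78), (ξ,p78)}
  {μ, ν, ξ} × {p77} = {(μ,p77), (ν,p77), (ξ,p77)}
  {μ, ν, ξ} × {p78} = {(μ,p78), (ν,p78), (ξ,p78)}
  {ν, ξ} × {p77, p78} = {(ν,p77), (ν,p78), (ξ,p77), (ξ,p78)}
  {μ, ν, ξ} × {p77, p78} = {(μ,p77), (μ,p78), (ν,p77), (ν,p78), (ξ,p77), (ξ,p78)}
These 10 distinct sets form the basis B.
Close under arbitrary unions to get τ_{X×Y}; counting gives |τ_{X×Y}| = 16.


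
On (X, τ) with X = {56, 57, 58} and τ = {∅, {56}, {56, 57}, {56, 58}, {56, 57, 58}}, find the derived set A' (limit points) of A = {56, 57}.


A' = {57, 58}

For each x ∈ X, list the open sets U ∈ τ with x ∈ U, then check whether U ∩ (A ∖ {x}) ≠ ∅ for every such U.
  x = 56: open {56} ∋ x has {56} ∩ (A ∖ {56}) = ∅, so x is NOT a limit point.
  x = 57: opens ∋ x are {56, 57}, {56, 57, 58}; each meets A ∖ {57}, so x IS a limit point.
  x = 58: opens ∋ x are {56, 58}, {56, 57, 58}; each meets A ∖ {58}, so x IS a limit point.
Collecting: A' = {57, 58}.


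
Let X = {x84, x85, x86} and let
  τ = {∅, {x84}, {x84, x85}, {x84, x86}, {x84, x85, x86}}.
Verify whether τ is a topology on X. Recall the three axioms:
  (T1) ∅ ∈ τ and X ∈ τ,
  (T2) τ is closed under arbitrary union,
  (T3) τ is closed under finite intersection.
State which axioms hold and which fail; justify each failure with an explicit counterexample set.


τ IS a topology on X.

Axiom (T1): ∅ ∈ τ? Yes; X ∈ τ? Yes.
Axiom (T2/T3): check pairwise unions and intersections of members of τ.
All pairwise intersections and unions checked — each lies in τ. Therefore τ satisfies (T1), (T2), (T3): it IS a topology on X.


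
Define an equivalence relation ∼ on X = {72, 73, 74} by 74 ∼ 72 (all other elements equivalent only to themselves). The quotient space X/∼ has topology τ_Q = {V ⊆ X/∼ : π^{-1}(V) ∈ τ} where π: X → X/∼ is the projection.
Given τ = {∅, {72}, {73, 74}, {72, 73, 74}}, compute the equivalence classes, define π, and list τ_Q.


X/∼ = {[72=74], [73]}; |τ_Q| = 2.

Equivalence classes: [72=74], [73].
Quotient map π: X → X/∼ sends 72 ↦ [72=74], 73 ↦ [73], 74 ↦ [72=74].
For each subset V ⊆ X/∼, compute π^{-1}(V) ⊆ X and check whether π^{-1}(V) ∈ τ. V is open in τ_Q iff π^{-1}(V) ∈ τ.
  V = {}: π^{-1}(V) = ∅ ∈ τ ✓.
  V = {[72=74]}: π^{-1}(V) = {72, 74} ∉ τ ✗.
  V = {[73]}: π^{-1}(V) = {73} ∉ τ ✗.
  V = {[72=74], [73]}: π^{-1}(V) = {72, 73, 74} ∈ τ ✓.
Open sets in the quotient: τ_Q = {{}, {[72=74], [73]}} (2 elements).


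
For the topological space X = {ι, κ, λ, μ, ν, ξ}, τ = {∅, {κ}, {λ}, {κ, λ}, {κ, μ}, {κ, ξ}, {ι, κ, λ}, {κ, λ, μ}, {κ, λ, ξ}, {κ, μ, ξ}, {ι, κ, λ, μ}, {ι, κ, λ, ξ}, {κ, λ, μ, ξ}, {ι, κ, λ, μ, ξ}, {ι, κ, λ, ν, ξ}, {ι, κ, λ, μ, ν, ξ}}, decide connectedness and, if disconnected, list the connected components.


(X, τ) is connected.

Find clopen sets (U ∈ τ with X ∖ U ∈ τ):
  U = ∅, X ∖ U = {ι, κ, λ, μ, ν, ξ} — both open, so U is clopen.
  U = {ι, κ, λ, μ, ν, ξ}, X ∖ U = ∅ — both open, so U is clopen.
Only trivial clopens (∅ and X) exist, so (X, τ) is connected.
Compute connected components by grouping points that agree on all clopens:
  component: {ι, κ, λ, μ, ν, ξ}


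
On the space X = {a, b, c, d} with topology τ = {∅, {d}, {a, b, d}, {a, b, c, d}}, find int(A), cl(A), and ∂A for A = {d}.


int(A) = {d}, cl(A) = {a, b, c, d}, ∂A = {a, b, c}.

Closed sets in (X, τ) are complements of opens:
  closed(X, τ) = {∅, {c}, {a, b, c}, {a, b, c, d}}.
int(A) = ⋃ {U ∈ τ : U ⊆ A}. Opens contained in A: ∅, {d}.
Taking the union of these: int(A) = {d}.
cl(A) = ⋂ {C closed : A ⊆ C}. Closed sets containing A: {a, b, c, d}.
Intersecting these: cl(A) = {a, b, c, d}.
∂A = cl(A) ∖ int(A) = {a, b, c, d} ∖ {d} = {a, b, c}.


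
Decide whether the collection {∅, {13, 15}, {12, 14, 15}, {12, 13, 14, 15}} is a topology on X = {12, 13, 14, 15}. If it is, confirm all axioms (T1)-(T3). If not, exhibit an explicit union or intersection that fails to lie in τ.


τ is NOT a topology on X.

Axiom (T1): ∅ ∈ τ? Yes; X ∈ τ? Yes.
Axiom (T2/T3): check pairwise unions and intersections of members of τ.
Counterexample for (T3): {13, 15} ∩ {12, 14, 15} = {15} ∉ τ. Therefore τ is NOT a topology.


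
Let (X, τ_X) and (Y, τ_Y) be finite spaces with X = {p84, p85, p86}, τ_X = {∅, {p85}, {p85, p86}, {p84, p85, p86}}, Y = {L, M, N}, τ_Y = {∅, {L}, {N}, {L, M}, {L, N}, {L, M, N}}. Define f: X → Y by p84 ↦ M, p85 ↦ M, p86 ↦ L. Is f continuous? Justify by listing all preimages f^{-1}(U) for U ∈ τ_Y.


f is NOT continuous.

Compute f^{-1}(U) for each U ∈ τ_Y:
  U = ∅: f^{-1}(U) = ∅ ∈ τ_X ✓.
  U = {L}: f^{-1}(U) = {p86} ∉ τ_X ✗.
  U = {N}: f^{-1}(U) = ∅ ∈ τ_X ✓.
  U = {L, M}: f^{-1}(U) = {p84, p85, p86} ∈ τ_X ✓.
  U = {L, N}: f^{-1}(U) = {p86} ∉ τ_X ✗.
  U = {L, M, N}: f^{-1}(U) = {p84, p85, p86} ∈ τ_X ✓.
Found U = {L} with f^{-1}(U) = {p86} not in τ_X. Therefore f is NOT continuous.


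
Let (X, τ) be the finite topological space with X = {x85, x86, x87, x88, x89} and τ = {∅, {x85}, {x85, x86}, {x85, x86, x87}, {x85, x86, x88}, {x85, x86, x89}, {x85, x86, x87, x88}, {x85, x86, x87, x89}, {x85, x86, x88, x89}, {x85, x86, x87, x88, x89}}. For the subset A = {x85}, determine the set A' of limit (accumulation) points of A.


A' = {x86, x87, x88, x89}

For each x ∈ X, list the open sets U ∈ τ with x ∈ U, then check whether U ∩ (A ∖ {x}) ≠ ∅ for every such U.
  x = x85: open {x85} ∋ x has {x85} ∩ (A ∖ {x85}) = ∅, so x is NOT a limit point.
  x = x86: opens ∋ x are {x85, x86}, {x85, x86, x87}, {x85, x86, x88}, {x85, x86, x89}, {x85, x86, x87, x88}, {x85, x86, x87, x89}, {x85, x86, x88, x89}, {x85, x86, x87, x88, x89}; each meets A ∖ {x86}, so x IS a limit point.
  x = x87: opens ∋ x are {x85, x86, x87}, {x85, x86, x87, x88}, {x85, x86, x87, x89}, {x85, x86, x87, x88, x89}; each meets A ∖ {x87}, so x IS a limit point.
  x = x88: opens ∋ x are {x85, x86, x88}, {x85, x86, x87, x88}, {x85, x86, x88, x89}, {x85, x86, x87, x88, x89}; each meets A ∖ {x88}, so x IS a limit point.
  x = x89: opens ∋ x are {x85, x86, x89}, {x85, x86, x87, x89}, {x85, x86, x88, x89}, {x85, x86, x87, x88, x89}; each meets A ∖ {x89}, so x IS a limit point.
Collecting: A' = {x86, x87, x88, x89}.


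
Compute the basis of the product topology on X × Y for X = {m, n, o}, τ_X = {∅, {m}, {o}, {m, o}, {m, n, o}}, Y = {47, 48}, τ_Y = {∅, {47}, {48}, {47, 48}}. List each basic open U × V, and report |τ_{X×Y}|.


Basis B = {∅ × ∅, {m} × {47}, {m} × {48}, {o} × {47}, {o} × {48}, {m} × {47, 48}, {m, o} × {47}, {m, o} × {48}, {o} × {47, 48}, {m, n, o} × {47}, {m, n, o} × {48}, {m, o} × {47, 48}, {m, n, o} × {47, 48}}; |τ_{X×Y}| = 25.

Enumerate products U × V with U ∈ τ_X, V ∈ τ_Y (deduplicated):
  ∅ × ∅ = {} (∅)
  {m} × {47} = {(m,47)}
  {m} × {48} = {(m,48)}
  {o} × {47} = {(o,47)}
  {o} × {48} = {(o,48)}
  {m} × {47, 48} = {(m,47), (m,48)}
  {m, o} × {47} = {(m,47), (o,47)}
  {m, o} × {48} = {(m,48), (o,48)}
  {o} × {47, 48} = {(o,47), (o,48)}
  {m, n, o} × {47} = {(m,47), (n,47), (o,47)}
  {m, n, o} × {48} = {(m,48), (n,48), (o,48)}
  {m, o} × {47, 48} = {(m,47), (m,48), (o,47), (o,48)}
  {m, n, o} × {47, 48} = {(m,47), (m,48), (n,47), (n,48), (o,47), (o,48)}
These 13 distinct sets form the basis B.
Close under arbitrary unions to get τ_{X×Y}; counting gives |τ_{X×Y}| = 25.


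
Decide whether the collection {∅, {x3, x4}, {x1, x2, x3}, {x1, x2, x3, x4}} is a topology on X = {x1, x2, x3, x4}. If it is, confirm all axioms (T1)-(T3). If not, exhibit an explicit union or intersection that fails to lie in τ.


τ is NOT a topology on X.

Axiom (T1): ∅ ∈ τ? Yes; X ∈ τ? Yes.
Axiom (T2/T3): check pairwise unions and intersections of members of τ.
Counterexample for (T3): {x3, x4} ∩ {x1, x2, x3} = {x3} ∉ τ. Therefore τ is NOT a topology.


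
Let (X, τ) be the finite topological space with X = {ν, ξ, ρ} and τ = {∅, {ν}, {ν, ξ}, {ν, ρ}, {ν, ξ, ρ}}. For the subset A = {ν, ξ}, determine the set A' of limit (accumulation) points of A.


A' = {ξ, ρ}

For each x ∈ X, list the open sets U ∈ τ with x ∈ U, then check whether U ∩ (A ∖ {x}) ≠ ∅ for every such U.
  x = ν: open {ν} ∋ x has {ν} ∩ (A ∖ {ν}) = ∅, so x is NOT a limit point.
  x = ξ: opens ∋ x are {ν, ξ}, {ν, ξ, ρ}; each meets A ∖ {ξ}, so x IS a limit point.
  x = ρ: opens ∋ x are {ν, ρ}, {ν, ξ, ρ}; each meets A ∖ {ρ}, so x IS a limit point.
Collecting: A' = {ξ, ρ}.


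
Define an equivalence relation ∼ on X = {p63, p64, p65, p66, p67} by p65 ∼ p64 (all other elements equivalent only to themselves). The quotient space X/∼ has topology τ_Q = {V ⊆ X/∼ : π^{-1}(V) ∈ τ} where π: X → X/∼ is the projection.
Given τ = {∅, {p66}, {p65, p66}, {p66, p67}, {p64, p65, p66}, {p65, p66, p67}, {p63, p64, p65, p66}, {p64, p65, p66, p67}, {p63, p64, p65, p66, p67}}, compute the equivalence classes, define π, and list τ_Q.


X/∼ = {[p63], [p64=p65], [p66], [p67]}; |τ_Q| = 7.

Equivalence classes: [p63], [p64=p65], [p66], [p67].
Quotient map π: X → X/∼ sends p63 ↦ [p63], p64 ↦ [p64=p65], p65 ↦ [p64=p65], p66 ↦ [p66], p67 ↦ [p67].
For each subset V ⊆ X/∼, compute π^{-1}(V) ⊆ X and check whether π^{-1}(V) ∈ τ. V is open in τ_Q iff π^{-1}(V) ∈ τ.
  V = {}: π^{-1}(V) = ∅ ∈ τ ✓.
  V = {[p63]}: π^{-1}(V) = {p63} ∉ τ ✗.
  V = {[p64=p65]}: π^{-1}(V) = {p64, p65} ∉ τ ✗.
  V = {[p63], [p64=p65]}: π^{-1}(V) = {p63, p64, p65} ∉ τ ✗.
  V = {[p66]}: π^{-1}(V) = {p66} ∈ τ ✓.
  V = {[p63], [p66]}: π^{-1}(V) = {p63, p66} ∉ τ ✗.
  V = {[p64=p65], [p66]}: π^{-1}(V) = {p64, p65, p66} ∈ τ ✓.
  V = {[p63], [p64=p65], [p66]}: π^{-1}(V) = {p63, p64, p65, p66} ∈ τ ✓.
  V = {[p67]}: π^{-1}(V) = {p67} ∉ τ ✗.
  V = {[p63], [p67]}: π^{-1}(V) = {p63, p67} ∉ τ ✗.
  V = {[p64=p65], [p67]}: π^{-1}(V) = {p64, p65, p67} ∉ τ ✗.
  V = {[p63], [p64=p65], [p67]}: π^{-1}(V) = {p63, p64, p65, p67} ∉ τ ✗.
  V = {[p66], [p67]}: π^{-1}(V) = {p66, p67} ∈ τ ✓.
  V = {[p63], [p66], [p67]}: π^{-1}(V) = {p63, p66, p67} ∉ τ ✗.
  V = {[p64=p65], [p66], [p67]}: π^{-1}(V) = {p64, p65, p66, p67} ∈ τ ✓.
  V = {[p63], [p64=p65], [p66], [p67]}: π^{-1}(V) = {p63, p64, p65, p66, p67} ∈ τ ✓.
Open sets in the quotient: τ_Q = {{}, {[p66]}, {[p64=p65], [p66]}, {[p63], [p64=p65], [p66]}, {[p66], [p67]}, {[p64=p65], [p66], [p67]}, {[p63], [p64=p65], [p66], [p67]}} (7 elements).


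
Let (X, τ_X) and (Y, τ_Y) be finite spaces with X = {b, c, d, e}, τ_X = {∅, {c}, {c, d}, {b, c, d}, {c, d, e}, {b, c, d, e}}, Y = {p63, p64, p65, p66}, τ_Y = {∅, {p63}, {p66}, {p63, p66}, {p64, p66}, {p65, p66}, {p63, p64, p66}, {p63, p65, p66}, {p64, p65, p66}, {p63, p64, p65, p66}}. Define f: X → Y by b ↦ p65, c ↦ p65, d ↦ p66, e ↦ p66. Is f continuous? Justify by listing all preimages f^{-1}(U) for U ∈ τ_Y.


f is NOT continuous.

Compute f^{-1}(U) for each U ∈ τ_Y:
  U = ∅: f^{-1}(U) = ∅ ∈ τ_X ✓.
  U = {p63}: f^{-1}(U) = ∅ ∈ τ_X ✓.
  U = {p66}: f^{-1}(U) = {d, e} ∉ τ_X ✗.
  U = {p63, p66}: f^{-1}(U) = {d, e} ∉ τ_X ✗.
  U = {p64, p66}: f^{-1}(U) = {d, e} ∉ τ_X ✗.
  U = {p65, p66}: f^{-1}(U) = {b, c, d, e} ∈ τ_X ✓.
  U = {p63, p64, p66}: f^{-1}(U) = {d, e} ∉ τ_X ✗.
  U = {p63, p65, p66}: f^{-1}(U) = {b, c, d, e} ∈ τ_X ✓.
  U = {p64, p65, p66}: f^{-1}(U) = {b, c, d, e} ∈ τ_X ✓.
  U = {p63, p64, p65, p66}: f^{-1}(U) = {b, c, d, e} ∈ τ_X ✓.
Found U = {p66} with f^{-1}(U) = {d, e} not in τ_X. Therefore f is NOT continuous.


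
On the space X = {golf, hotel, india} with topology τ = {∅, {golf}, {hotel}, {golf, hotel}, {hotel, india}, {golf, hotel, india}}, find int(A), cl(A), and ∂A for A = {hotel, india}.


int(A) = {hotel, india}, cl(A) = {hotel, india}, ∂A = ∅.

Closed sets in (X, τ) are complements of opens:
  closed(X, τ) = {∅, {golf}, {india}, {golf, india}, {hotel, india}, {golf, hotel, india}}.
int(A) = ⋃ {U ∈ τ : U ⊆ A}. Opens contained in A: ∅, {hotel}, {hotel, india}.
Taking the union of these: int(A) = {hotel, india}.
cl(A) = ⋂ {C closed : A ⊆ C}. Closed sets containing A: {hotel, india}, {golf, hotel, india}.
Intersecting these: cl(A) = {hotel, india}.
∂A = cl(A) ∖ int(A) = {hotel, india} ∖ {hotel, india} = ∅.


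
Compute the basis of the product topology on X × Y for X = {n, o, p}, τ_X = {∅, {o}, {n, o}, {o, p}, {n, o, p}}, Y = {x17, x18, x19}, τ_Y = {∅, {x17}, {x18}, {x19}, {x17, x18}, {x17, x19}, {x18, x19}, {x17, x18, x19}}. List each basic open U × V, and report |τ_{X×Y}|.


Basis B = {∅ × ∅, {o} × {x17}, {o} × {x18}, {o} × {x19}, {n, o} × {x17}, {n, o} × {x18}, {n, o} × {x19}, {o} × {x17, x18}, {o} × {x17, x19}, {o, p} × {x17}, {o} × {x18, x19}, {o, p} × {x18}, {o, p} × {x19}, {n, o, p} × {x17}, {n, o, p} × {x18}, {n, o, p} × {x19}, {o} × {x17, x18, x19}, {n, o} × {x17, x18}, {n, o} × {x17, x19}, {n, o} × {x18, x19}, {o, p} × {x17, x18}, {o, p} × {x17, x19}, {o, p} × {x18, x19}, {n, o} × {x17, x18, x19}, {n, o, p} × {x17, x18}, {n, o, p} × {x17, x19}, {n, o, p} × {x18, x19}, {o, p} × {x17, x18, x19}, {n, o, p} × {x17, x18, x19}}; |τ_{X×Y}| = 125.

Enumerate products U × V with U ∈ τ_X, V ∈ τ_Y (deduplicated):
  ∅ × ∅ = {} (∅)
  {o} × {x17} = {(o,x17)}
  {o} × {x18} = {(o,x18)}
  {o} × {x19} = {(o,x19)}
  {n, o} × {x17} = {(n,x17), (o,x17)}
  {n, o} × {x18} = {(n,x18), (o,x18)}
  {n, o} × {x19} = {(n,x19), (o,x19)}
  {o} × {x17, x18} = {(o,x17), (o,x18)}
  {o} × {x17, x19} = {(o,x17), (o,x19)}
  {o, p} × {x17} = {(o,x17), (p,x17)}
  {o} × {x18, x19} = {(o,x18), (o,x19)}
  {o, p} × {x18} = {(o,x18), (p,x18)}
  {o, p} × {x19} = {(o,x19), (p,x19)}
  {n, o, p} × {x17} = {(n,x17), (o,x17), (p,x17)}
  {n, o, p} × {x18} = {(n,x18), (o,x18), (p,x18)}
  {n, o, p} × {x19} = {(n,x19), (o,x19), (p,x19)}
  {o} × {x17, x18, x19} = {(o,x17), (o,x18), (o,x19)}
  {n, o} × {x17, x18} = {(n,x17), (n,x18), (o,x17), (o,x18)}
  {n, o} × {x17, x19} = {(n,x17), (n,x19), (o,x17), (o,x19)}
  {n, o} × {x18, x19} = {(n,x18), (n,x19), (o,x18), (o,x19)}
  {o, p} × {x17, x18} = {(o,x17), (o,x18), (p,x17), (p,x18)}
  {o, p} × {x17, x19} = {(o,x17), (o,x19), (p,x17), (p,x19)}
  {o, p} × {x18, x19} = {(o,x18), (o,x19), (p,x18), (p,x19)}
  {n, o} × {x17, x18, x19} = {(n,x17), (n,x18), (n,x19), (o,x17), (o,x18), (o,x19)}
  {n, o, p} × {x17, x18} = {(n,x17), (n,x18), (o,x17), (o,x18), (p,x17), (p,x18)}
  {n, o, p} × {x17, x19} = {(n,x17), (n,x19), (o,x17), (o,x19), (p,x17), (p,x19)}
  {n, o, p} × {x18, x19} = {(n,x18), (n,x19), (o,x18), (o,x19), (p,x18), (p,x19)}
  {o, p} × {x17, x18, x19} = {(o,x17), (o,x18), (o,x19), (p,x17), (p,x18), (p,x19)}
  {n, o, p} × {x17, x18, x19} = {(n,x17), (n,x18), (n,x19), (o,x17), (o,x18), (o,x19), (p,x17), (p,x18), (p,x19)}
These 29 distinct sets form the basis B.
Close under arbitrary unions to get τ_{X×Y}; counting gives |τ_{X×Y}| = 125.


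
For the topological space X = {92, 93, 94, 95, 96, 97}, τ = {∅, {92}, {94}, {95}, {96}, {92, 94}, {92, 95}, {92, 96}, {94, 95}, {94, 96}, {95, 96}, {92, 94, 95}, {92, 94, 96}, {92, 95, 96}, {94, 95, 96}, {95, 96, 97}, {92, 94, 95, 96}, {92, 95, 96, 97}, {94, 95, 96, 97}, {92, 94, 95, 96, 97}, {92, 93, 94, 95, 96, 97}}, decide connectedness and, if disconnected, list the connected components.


(X, τ) is connected.

Find clopen sets (U ∈ τ with X ∖ U ∈ τ):
  U = ∅, X ∖ U = {92, 93, 94, 95, 96, 97} — both open, so U is clopen.
  U = {92, 93, 94, 95, 96, 97}, X ∖ U = ∅ — both open, so U is clopen.
Only trivial clopens (∅ and X) exist, so (X, τ) is connected.
Compute connected components by grouping points that agree on all clopens:
  component: {92, 93, 94, 95, 96, 97}


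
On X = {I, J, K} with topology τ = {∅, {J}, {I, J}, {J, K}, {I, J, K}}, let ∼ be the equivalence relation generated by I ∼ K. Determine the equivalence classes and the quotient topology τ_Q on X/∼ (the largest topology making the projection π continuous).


X/∼ = {[I=K], [J]}; |τ_Q| = 3.

Equivalence classes: [I=K], [J].
Quotient map π: X → X/∼ sends I ↦ [I=K], J ↦ [J], K ↦ [I=K].
For each subset V ⊆ X/∼, compute π^{-1}(V) ⊆ X and check whether π^{-1}(V) ∈ τ. V is open in τ_Q iff π^{-1}(V) ∈ τ.
  V = {}: π^{-1}(V) = ∅ ∈ τ ✓.
  V = {[I=K]}: π^{-1}(V) = {I, K} ∉ τ ✗.
  V = {[J]}: π^{-1}(V) = {J} ∈ τ ✓.
  V = {[I=K], [J]}: π^{-1}(V) = {I, J, K} ∈ τ ✓.
Open sets in the quotient: τ_Q = {{}, {[J]}, {[I=K], [J]}} (3 elements).


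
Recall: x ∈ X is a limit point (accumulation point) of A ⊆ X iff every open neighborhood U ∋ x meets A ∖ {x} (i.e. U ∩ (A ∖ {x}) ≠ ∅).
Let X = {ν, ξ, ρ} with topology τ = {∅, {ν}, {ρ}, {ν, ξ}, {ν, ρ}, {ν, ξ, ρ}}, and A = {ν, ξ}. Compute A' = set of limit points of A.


A' = {ξ}

For each x ∈ X, list the open sets U ∈ τ with x ∈ U, then check whether U ∩ (A ∖ {x}) ≠ ∅ for every such U.
  x = ν: open {ν} ∋ x has {ν} ∩ (A ∖ {ν}) = ∅, so x is NOT a limit point.
  x = ξ: opens ∋ x are {ν, ξ}, {ν, ξ, ρ}; each meets A ∖ {ξ}, so x IS a limit point.
  x = ρ: open {ρ} ∋ x has {ρ} ∩ (A ∖ {ρ}) = ∅, so x is NOT a limit point.
Collecting: A' = {ξ}.


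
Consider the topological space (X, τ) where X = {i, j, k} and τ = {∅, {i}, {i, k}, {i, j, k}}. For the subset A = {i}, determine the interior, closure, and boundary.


int(A) = {i}, cl(A) = {i, j, k}, ∂A = {j, k}.

Closed sets in (X, τ) are complements of opens:
  closed(X, τ) = {∅, {j}, {j, k}, {i, j, k}}.
int(A) = ⋃ {U ∈ τ : U ⊆ A}. Opens contained in A: ∅, {i}.
Taking the union of these: int(A) = {i}.
cl(A) = ⋂ {C closed : A ⊆ C}. Closed sets containing A: {i, j, k}.
Intersecting these: cl(A) = {i, j, k}.
∂A = cl(A) ∖ int(A) = {i, j, k} ∖ {i} = {j, k}.


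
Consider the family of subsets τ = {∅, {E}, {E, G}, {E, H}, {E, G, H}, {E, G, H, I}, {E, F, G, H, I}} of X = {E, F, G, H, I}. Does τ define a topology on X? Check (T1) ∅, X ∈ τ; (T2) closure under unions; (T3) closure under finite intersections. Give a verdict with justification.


τ IS a topology on X.

Axiom (T1): ∅ ∈ τ? Yes; X ∈ τ? Yes.
Axiom (T2/T3): check pairwise unions and intersections of members of τ.
All pairwise intersections and unions checked — each lies in τ. Therefore τ satisfies (T1), (T2), (T3): it IS a topology on X.


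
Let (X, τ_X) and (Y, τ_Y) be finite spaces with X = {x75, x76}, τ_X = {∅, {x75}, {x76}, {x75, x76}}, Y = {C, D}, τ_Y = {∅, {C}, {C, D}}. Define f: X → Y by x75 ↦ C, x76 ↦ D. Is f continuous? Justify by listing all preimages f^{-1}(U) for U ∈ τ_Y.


f IS continuous.

Compute f^{-1}(U) for each U ∈ τ_Y:
  U = ∅: f^{-1}(U) = ∅ ∈ τ_X ✓.
  U = {C}: f^{-1}(U) = {x75} ∈ τ_X ✓.
  U = {C, D}: f^{-1}(U) = {x75, x76} ∈ τ_X ✓.
Every preimage lies in τ_X, so f IS continuous.


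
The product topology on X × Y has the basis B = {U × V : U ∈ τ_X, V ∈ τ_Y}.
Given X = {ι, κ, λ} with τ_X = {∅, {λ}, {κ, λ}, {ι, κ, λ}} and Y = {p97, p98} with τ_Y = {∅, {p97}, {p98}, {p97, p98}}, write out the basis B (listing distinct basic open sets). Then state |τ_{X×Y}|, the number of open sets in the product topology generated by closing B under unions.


Basis B = {∅ × ∅, {λ} × {p97}, {λ} × {p98}, {κ, λ} × {p97}, {κ, λ} × {p98}, {λ} × {p97, p98}, {ι, κ, λ} × {p97}, {ι, κ, λ} × {p98}, {κ, λ} × {p97, p98}, {ι, κ, λ} × {p97, p98}}; |τ_{X×Y}| = 16.

Enumerate products U × V with U ∈ τ_X, V ∈ τ_Y (deduplicated):
  ∅ × ∅ = {} (∅)
  {λ} × {p97} = {(λ,p97)}
  {λ} × {p98} = {(λ,p98)}
  {κ, λ} × {p97} = {(κ,p97), (λ,p97)}
  {κ, λ} × {p98} = {(κ,p98), (λ,p98)}
  {λ} × {p97, p98} = {(λ,p97), (λ,p98)}
  {ι, κ, λ} × {p97} = {(ι,p97), (κ,p97), (λ,p97)}
  {ι, κ, λ} × {p98} = {(ι,p98), (κ,p98), (λ,p98)}
  {κ, λ} × {p97, p98} = {(κ,p97), (κ,p98), (λ,p97), (λ,p98)}
  {ι, κ, λ} × {p97, p98} = {(ι,p97), (ι,p98), (κ,p97), (κ,p98), (λ,p97), (λ,p98)}
These 10 distinct sets form the basis B.
Close under arbitrary unions to get τ_{X×Y}; counting gives |τ_{X×Y}| = 16.


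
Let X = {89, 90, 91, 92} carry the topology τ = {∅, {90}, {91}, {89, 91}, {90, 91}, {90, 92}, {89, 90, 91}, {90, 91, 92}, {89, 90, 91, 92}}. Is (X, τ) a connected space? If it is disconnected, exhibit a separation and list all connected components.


(X, τ) is disconnected; components = [{89, 91}, {90, 92}].

Find clopen sets (U ∈ τ with X ∖ U ∈ τ):
  U = ∅, X ∖ U = {89, 90, 91, 92} — both open, so U is clopen.
  U = {89, 91}, X ∖ U = {90, 92} — both open, so U is clopen.
  U = {90, 92}, X ∖ U = {89, 91} — both open, so U is clopen.
  U = {89, 90, 91, 92}, X ∖ U = ∅ — both open, so U is clopen.
Nontrivial clopen(s) exist: e.g. {89, 91}. So (X, τ) is disconnected.
Compute connected components by grouping points that agree on all clopens:
  component: {89, 91}
  component: {90, 92}


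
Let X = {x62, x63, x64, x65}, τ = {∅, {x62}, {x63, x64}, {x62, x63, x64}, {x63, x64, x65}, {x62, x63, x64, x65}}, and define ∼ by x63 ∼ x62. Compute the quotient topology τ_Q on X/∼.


X/∼ = {[x62=x63], [x64], [x65]}; |τ_Q| = 3.

Equivalence classes: [x62=x63], [x64], [x65].
Quotient map π: X → X/∼ sends x62 ↦ [x62=x63], x63 ↦ [x62=x63], x64 ↦ [x64], x65 ↦ [x65].
For each subset V ⊆ X/∼, compute π^{-1}(V) ⊆ X and check whether π^{-1}(V) ∈ τ. V is open in τ_Q iff π^{-1}(V) ∈ τ.
  V = {}: π^{-1}(V) = ∅ ∈ τ ✓.
  V = {[x62=x63]}: π^{-1}(V) = {x62, x63} ∉ τ ✗.
  V = {[x64]}: π^{-1}(V) = {x64} ∉ τ ✗.
  V = {[x62=x63], [x64]}: π^{-1}(V) = {x62, x63, x64} ∈ τ ✓.
  V = {[x65]}: π^{-1}(V) = {x65} ∉ τ ✗.
  V = {[x62=x63], [x65]}: π^{-1}(V) = {x62, x63, x65} ∉ τ ✗.
  V = {[x64], [x65]}: π^{-1}(V) = {x64, x65} ∉ τ ✗.
  V = {[x62=x63], [x64], [x65]}: π^{-1}(V) = {x62, x63, x64, x65} ∈ τ ✓.
Open sets in the quotient: τ_Q = {{}, {[x62=x63], [x64]}, {[x62=x63], [x64], [x65]}} (3 elements).


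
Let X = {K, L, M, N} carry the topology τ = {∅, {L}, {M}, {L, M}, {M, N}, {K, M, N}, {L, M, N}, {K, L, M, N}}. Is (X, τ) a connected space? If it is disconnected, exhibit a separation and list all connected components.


(X, τ) is disconnected; components = [{L}, {K, M, N}].

Find clopen sets (U ∈ τ with X ∖ U ∈ τ):
  U = ∅, X ∖ U = {K, L, M, N} — both open, so U is clopen.
  U = {L}, X ∖ U = {K, M, N} — both open, so U is clopen.
  U = {K, M, N}, X ∖ U = {L} — both open, so U is clopen.
  U = {K, L, M, N}, X ∖ U = ∅ — both open, so U is clopen.
Nontrivial clopen(s) exist: e.g. {K, M, N}. So (X, τ) is disconnected.
Compute connected components by grouping points that agree on all clopens:
  component: {L}
  component: {K, M, N}


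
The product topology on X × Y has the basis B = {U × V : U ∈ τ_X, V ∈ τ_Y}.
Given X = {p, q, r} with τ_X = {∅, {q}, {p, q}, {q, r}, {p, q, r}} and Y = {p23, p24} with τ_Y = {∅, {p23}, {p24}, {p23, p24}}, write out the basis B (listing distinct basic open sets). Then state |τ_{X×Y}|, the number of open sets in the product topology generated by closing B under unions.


Basis B = {∅ × ∅, {q} × {p23}, {q} × {p24}, {p, q} × {p23}, {p, q} × {p24}, {q} × {p23, p24}, {q, r} × {p23}, {q, r} × {p24}, {p, q, r} × {p23}, {p, q, r} × {p24}, {p, q} × {p23, p24}, {q, r} × {p23, p24}, {p, q, r} × {p23, p24}}; |τ_{X×Y}| = 25.

Enumerate products U × V with U ∈ τ_X, V ∈ τ_Y (deduplicated):
  ∅ × ∅ = {} (∅)
  {q} × {p23} = {(q,p23)}
  {q} × {p24} = {(q,p24)}
  {p, q} × {p23} = {(p,p23), (q,p23)}
  {p, q} × {p24} = {(p,p24), (q,p24)}
  {q} × {p23, p24} = {(q,p23), (q,p24)}
  {q, r} × {p23} = {(q,p23), (r,p23)}
  {q, r} × {p24} = {(q,p24), (r,p24)}
  {p, q, r} × {p23} = {(p,p23), (q,p23), (r,p23)}
  {p, q, r} × {p24} = {(p,p24), (q,p24), (r,p24)}
  {p, q} × {p23, p24} = {(p,p23), (p,p24), (q,p23), (q,p24)}
  {q, r} × {p23, p24} = {(q,p23), (q,p24), (r,p23), (r,p24)}
  {p, q, r} × {p23, p24} = {(p,p23), (p,p24), (q,p23), (q,p24), (r,p23), (r,p24)}
These 13 distinct sets form the basis B.
Close under arbitrary unions to get τ_{X×Y}; counting gives |τ_{X×Y}| = 25.


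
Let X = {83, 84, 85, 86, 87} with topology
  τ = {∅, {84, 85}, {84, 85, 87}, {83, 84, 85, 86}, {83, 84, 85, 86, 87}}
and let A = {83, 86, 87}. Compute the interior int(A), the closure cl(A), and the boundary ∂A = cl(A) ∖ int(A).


int(A) = ∅, cl(A) = {83, 86, 87}, ∂A = {83, 86, 87}.

Closed sets in (X, τ) are complements of opens:
  closed(X, τ) = {∅, {87}, {83, 86}, {83, 86, 87}, {83, 84, 85, 86, 87}}.
int(A) = ⋃ {U ∈ τ : U ⊆ A}. Opens contained in A: ∅.
Taking the union of these: int(A) = ∅.
cl(A) = ⋂ {C closed : A ⊆ C}. Closed sets containing A: {83, 86, 87}, {83, 84, 85, 86, 87}.
Intersecting these: cl(A) = {83, 86, 87}.
∂A = cl(A) ∖ int(A) = {83, 86, 87} ∖ ∅ = {83, 86, 87}.


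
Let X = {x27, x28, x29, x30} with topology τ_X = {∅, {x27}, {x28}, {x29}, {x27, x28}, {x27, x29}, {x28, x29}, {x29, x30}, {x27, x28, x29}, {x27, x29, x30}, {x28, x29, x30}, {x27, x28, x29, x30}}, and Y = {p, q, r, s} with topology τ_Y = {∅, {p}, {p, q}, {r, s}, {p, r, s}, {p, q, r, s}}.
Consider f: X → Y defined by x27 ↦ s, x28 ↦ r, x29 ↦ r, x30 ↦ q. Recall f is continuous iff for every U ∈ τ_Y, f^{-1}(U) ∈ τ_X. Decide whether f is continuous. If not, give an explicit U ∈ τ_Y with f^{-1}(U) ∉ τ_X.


f is NOT continuous.

Compute f^{-1}(U) for each U ∈ τ_Y:
  U = ∅: f^{-1}(U) = ∅ ∈ τ_X ✓.
  U = {p}: f^{-1}(U) = ∅ ∈ τ_X ✓.
  U = {p, q}: f^{-1}(U) = {x30} ∉ τ_X ✗.
  U = {r, s}: f^{-1}(U) = {x27, x28, x29} ∈ τ_X ✓.
  U = {p, r, s}: f^{-1}(U) = {x27, x28, x29} ∈ τ_X ✓.
  U = {p, q, r, s}: f^{-1}(U) = {x27, x28, x29, x30} ∈ τ_X ✓.
Found U = {p, q} with f^{-1}(U) = {x30} not in τ_X. Therefore f is NOT continuous.


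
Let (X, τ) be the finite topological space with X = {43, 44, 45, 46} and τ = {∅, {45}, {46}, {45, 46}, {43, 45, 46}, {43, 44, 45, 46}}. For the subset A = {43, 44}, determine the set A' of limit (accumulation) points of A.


A' = {44}

For each x ∈ X, list the open sets U ∈ τ with x ∈ U, then check whether U ∩ (A ∖ {x}) ≠ ∅ for every such U.
  x = 43: open {43, 45, 46} ∋ x has {43, 45, 46} ∩ (A ∖ {43}) = ∅, so x is NOT a limit point.
  x = 44: opens ∋ x are {43, 44, 45, 46}; each meets A ∖ {44}, so x IS a limit point.
  x = 45: open {45} ∋ x has {45} ∩ (A ∖ {45}) = ∅, so x is NOT a limit point.
  x = 46: open {46} ∋ x has {46} ∩ (A ∖ {46}) = ∅, so x is NOT a limit point.
Collecting: A' = {44}.


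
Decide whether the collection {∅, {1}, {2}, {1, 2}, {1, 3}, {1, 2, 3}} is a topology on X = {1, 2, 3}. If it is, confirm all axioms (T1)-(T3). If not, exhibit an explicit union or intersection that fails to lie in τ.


τ IS a topology on X.

Axiom (T1): ∅ ∈ τ? Yes; X ∈ τ? Yes.
Axiom (T2/T3): check pairwise unions and intersections of members of τ.
All pairwise intersections and unions checked — each lies in τ. Therefore τ satisfies (T1), (T2), (T3): it IS a topology on X.


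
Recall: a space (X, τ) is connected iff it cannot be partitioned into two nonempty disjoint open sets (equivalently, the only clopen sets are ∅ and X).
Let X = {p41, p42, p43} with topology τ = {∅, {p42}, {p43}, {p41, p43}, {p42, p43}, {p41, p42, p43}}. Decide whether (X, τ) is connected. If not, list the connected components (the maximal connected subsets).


(X, τ) is disconnected; components = [{p42}, {p41, p43}].

Find clopen sets (U ∈ τ with X ∖ U ∈ τ):
  U = ∅, X ∖ U = {p41, p42, p43} — both open, so U is clopen.
  U = {p42}, X ∖ U = {p41, p43} — both open, so U is clopen.
  U = {p41, p43}, X ∖ U = {p42} — both open, so U is clopen.
  U = {p41, p42, p43}, X ∖ U = ∅ — both open, so U is clopen.
Nontrivial clopen(s) exist: e.g. {p42}. So (X, τ) is disconnected.
Compute connected components by grouping points that agree on all clopens:
  component: {p42}
  component: {p41, p43}


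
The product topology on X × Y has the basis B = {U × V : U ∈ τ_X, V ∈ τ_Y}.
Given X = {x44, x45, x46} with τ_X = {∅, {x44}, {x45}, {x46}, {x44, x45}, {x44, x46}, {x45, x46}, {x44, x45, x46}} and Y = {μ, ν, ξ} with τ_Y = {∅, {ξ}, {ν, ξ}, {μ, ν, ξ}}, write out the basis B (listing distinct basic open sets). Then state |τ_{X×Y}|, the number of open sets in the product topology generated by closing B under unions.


Basis B = {∅ × ∅, {x44} × {ξ}, {x45} × {ξ}, {x46} × {ξ}, {x44} × {ν, ξ}, {x44, x45} × {ξ}, {x44, x46} × {ξ}, {x45} × {ν, ξ}, {x45, x46} × {ξ}, {x46} × {ν, ξ}, {x44} × {μ, ν, ξ}, {x44, x45, x46} × {ξ}, {x45} × {μ, ν, ξ}, {x46} × {μ, ν, ξ}, {x44, x45} × {ν, ξ}, {x44, x46} × {ν, ξ}, {x45, x46} × {ν, ξ}, {x44, x45} × {μ, ν, ξ}, {x44, x46} × {μ, ν, ξ}, {x44, x45, x46} × {ν, ξ}, {x45, x46} × {μ, ν, ξ}, {x44, x45, x46} × {μ, ν, ξ}}; |τ_{X×Y}| = 64.

Enumerate products U × V with U ∈ τ_X, V ∈ τ_Y (deduplicated):
  ∅ × ∅ = {} (∅)
  {x44} × {ξ} = {(x44,ξ)}
  {x45} × {ξ} = {(x45,ξ)}
  {x46} × {ξ} = {(x46,ξ)}
  {x44} × {ν, ξ} = {(x44,ν), (x44,ξ)}
  {x44, x45} × {ξ} = {(x44,ξ), (x45,ξ)}
  {x44, x46} × {ξ} = {(x44,ξ), (x46,ξ)}
  {x45} × {ν, ξ} = {(x45,ν), (x45,ξ)}
  {x45, x46} × {ξ} = {(x45,ξ), (x46,ξ)}
  {x46} × {ν, ξ} = {(x46,ν), (x46,ξ)}
  {x44} × {μ, ν, ξ} = {(x44,μ), (x44,ν), (x44,ξ)}
  {x44, x45, x46} × {ξ} = {(x44,ξ), (x45,ξ), (x46,ξ)}
  {x45} × {μ, ν, ξ} = {(x45,μ), (x45,ν), (x45,ξ)}
  {x46} × {μ, ν, ξ} = {(x46,μ), (x46,ν), (x46,ξ)}
  {x44, x45} × {ν, ξ} = {(x44,ν), (x44,ξ), (x45,ν), (x45,ξ)}
  {x44, x46} × {ν, ξ} = {(x44,ν), (x44,ξ), (x46,ν), (x46,ξ)}
  {x45, x46} × {ν, ξ} = {(x45,ν), (x45,ξ), (x46,ν), (x46,ξ)}
  {x44, x45} × {μ, ν, ξ} = {(x44,μ), (x44,ν), (x44,ξ), (x45,μ), (x45,ν), (x45,ξ)}
  {x44, x46} × {μ, ν, ξ} = {(x44,μ), (x44,ν), (x44,ξ), (x46,μ), (x46,ν), (x46,ξ)}
  {x44, x45, x46} × {ν, ξ} = {(x44,ν), (x44,ξ), (x45,ν), (x45,ξ), (x46,ν), (x46,ξ)}
  {x45, x46} × {μ, ν, ξ} = {(x45,μ), (x45,ν), (x45,ξ), (x46,μ), (x46,ν), (x46,ξ)}
  {x44, x45, x46} × {μ, ν, ξ} = {(x44,μ), (x44,ν), (x44,ξ), (x45,μ), (x45,ν), (x45,ξ), (x46,μ), (x46,ν), (x46,ξ)}
These 22 distinct sets form the basis B.
Close under arbitrary unions to get τ_{X×Y}; counting gives |τ_{X×Y}| = 64.


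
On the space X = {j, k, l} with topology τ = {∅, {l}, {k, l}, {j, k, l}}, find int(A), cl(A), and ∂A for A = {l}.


int(A) = {l}, cl(A) = {j, k, l}, ∂A = {j, k}.

Closed sets in (X, τ) are complements of opens:
  closed(X, τ) = {∅, {j}, {j, k}, {j, k, l}}.
int(A) = ⋃ {U ∈ τ : U ⊆ A}. Opens contained in A: ∅, {l}.
Taking the union of these: int(A) = {l}.
cl(A) = ⋂ {C closed : A ⊆ C}. Closed sets containing A: {j, k, l}.
Intersecting these: cl(A) = {j, k, l}.
∂A = cl(A) ∖ int(A) = {j, k, l} ∖ {l} = {j, k}.


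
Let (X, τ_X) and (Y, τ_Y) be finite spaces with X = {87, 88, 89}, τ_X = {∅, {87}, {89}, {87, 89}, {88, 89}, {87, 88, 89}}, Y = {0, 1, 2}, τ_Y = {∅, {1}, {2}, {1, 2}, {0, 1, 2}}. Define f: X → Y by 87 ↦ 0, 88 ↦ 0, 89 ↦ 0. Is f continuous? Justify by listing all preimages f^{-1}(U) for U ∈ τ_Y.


f IS continuous.

Compute f^{-1}(U) for each U ∈ τ_Y:
  U = ∅: f^{-1}(U) = ∅ ∈ τ_X ✓.
  U = {1}: f^{-1}(U) = ∅ ∈ τ_X ✓.
  U = {2}: f^{-1}(U) = ∅ ∈ τ_X ✓.
  U = {1, 2}: f^{-1}(U) = ∅ ∈ τ_X ✓.
  U = {0, 1, 2}: f^{-1}(U) = {87, 88, 89} ∈ τ_X ✓.
Every preimage lies in τ_X, so f IS continuous.
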